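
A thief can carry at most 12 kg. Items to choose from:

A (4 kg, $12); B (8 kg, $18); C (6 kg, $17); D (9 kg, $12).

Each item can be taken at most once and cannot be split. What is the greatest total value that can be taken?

$30

Check high-value combinations within 12 kg:
- A+B: weight 4+8=12, value 12+18=30
- A+C: weight 4+6=10, value 12+17=29
- B: weight 8, value 18
Best: $30.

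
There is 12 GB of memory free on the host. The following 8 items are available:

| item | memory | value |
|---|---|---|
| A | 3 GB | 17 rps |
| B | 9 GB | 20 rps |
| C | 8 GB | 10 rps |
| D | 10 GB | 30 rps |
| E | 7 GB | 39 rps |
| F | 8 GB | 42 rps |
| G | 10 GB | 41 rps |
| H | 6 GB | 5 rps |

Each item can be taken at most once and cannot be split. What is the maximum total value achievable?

59 rps

Check high-value combinations within 12 GB:
- A+F: memory 3+8=11, value 17+42=59
- A+E: memory 3+7=10, value 17+39=56
- F: memory 8, value 42
- G: memory 10, value 41
Best: 59 rps.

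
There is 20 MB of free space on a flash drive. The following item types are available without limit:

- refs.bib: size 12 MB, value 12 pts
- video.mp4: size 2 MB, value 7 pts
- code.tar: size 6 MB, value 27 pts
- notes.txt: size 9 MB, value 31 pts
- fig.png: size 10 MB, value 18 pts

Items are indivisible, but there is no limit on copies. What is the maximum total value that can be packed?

Best value-per-unit is code.tar at 27/6; filling with it alone gives 3×27 = 81.
Optimal mix: 1×video.mp4 + 3×code.tar → size 20, value 88.

88 pts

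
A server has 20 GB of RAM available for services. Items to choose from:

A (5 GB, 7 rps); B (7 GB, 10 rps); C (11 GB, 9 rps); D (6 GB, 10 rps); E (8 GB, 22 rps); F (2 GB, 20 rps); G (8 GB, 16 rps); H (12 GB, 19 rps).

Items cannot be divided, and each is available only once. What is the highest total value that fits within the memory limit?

58 rps

Check high-value combinations within 20 GB:
- E+F+G: memory 8+2+8=18, value 22+20+16=58
- D+E+F: memory 6+8+2=16, value 10+22+20=52
- B+E+F: memory 7+8+2=17, value 10+22+20=52
Best: 58 rps.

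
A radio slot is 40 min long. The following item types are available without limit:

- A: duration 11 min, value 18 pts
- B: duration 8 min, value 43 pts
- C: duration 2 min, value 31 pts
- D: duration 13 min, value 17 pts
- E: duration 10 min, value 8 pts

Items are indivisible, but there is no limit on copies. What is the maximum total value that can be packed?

Best value-per-unit is C at 31/2, and filling with it alone uses duration 20×2=40. No mix of the others beats 20×31 = 620.

620 pts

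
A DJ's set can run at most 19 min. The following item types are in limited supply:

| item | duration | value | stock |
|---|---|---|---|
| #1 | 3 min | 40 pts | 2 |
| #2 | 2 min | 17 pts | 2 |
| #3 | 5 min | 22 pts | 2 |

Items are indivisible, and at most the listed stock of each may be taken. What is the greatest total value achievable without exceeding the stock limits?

Best selections within duration 19 and stock limits:
- 2×#1 + 1×#2 + 2×#3: duration 18, value 141
- 2×#1 + 2×#2 + 1×#3: duration 15, value 136
- 2×#1 + 2×#3: duration 16, value 124
- 2×#1 + 1×#2 + 1×#3: duration 13, value 119
Best: 141 pts.

141 pts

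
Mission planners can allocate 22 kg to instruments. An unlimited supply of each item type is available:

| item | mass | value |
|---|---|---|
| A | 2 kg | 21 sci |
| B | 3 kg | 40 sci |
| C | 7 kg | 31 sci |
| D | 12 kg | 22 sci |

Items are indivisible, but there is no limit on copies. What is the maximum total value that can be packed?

Best value-per-unit is B at 40/3; filling with it alone gives 7×40 = 280.
Optimal mix: 2×A + 6×B → mass 22, value 282.

282 sci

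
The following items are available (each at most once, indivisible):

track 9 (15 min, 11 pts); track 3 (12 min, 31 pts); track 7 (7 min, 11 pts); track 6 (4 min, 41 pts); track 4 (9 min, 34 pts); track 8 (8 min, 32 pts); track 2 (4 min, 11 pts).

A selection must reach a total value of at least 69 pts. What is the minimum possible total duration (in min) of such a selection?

Subsets with value ≥ 69, sorted by total duration:
- track 6+track 8: duration 12, value 73
- track 6+track 4: duration 13, value 75
- track 6+track 8+track 2: duration 16, value 84
- track 3+track 6: duration 16, value 72
Minimum duration: 12 min.

12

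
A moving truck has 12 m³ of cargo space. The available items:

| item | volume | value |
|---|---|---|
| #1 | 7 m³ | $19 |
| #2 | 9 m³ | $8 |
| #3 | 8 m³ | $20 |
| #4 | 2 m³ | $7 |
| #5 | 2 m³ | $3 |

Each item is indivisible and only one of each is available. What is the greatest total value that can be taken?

$30

This is a 0/1 knapsack; check combinations near the capacity.
- #3+#4+#5: volume 8+2+2=12, value 20+7+3=30
- #1+#4+#5: volume 7+2+2=11, value 19+7+3=29
- #3+#4: volume 8+2=10, value 20+7=27
- #1+#4: volume 7+2=9, value 19+7=26
- #3+#5: volume 8+2=10, value 20+3=23
Best: $30.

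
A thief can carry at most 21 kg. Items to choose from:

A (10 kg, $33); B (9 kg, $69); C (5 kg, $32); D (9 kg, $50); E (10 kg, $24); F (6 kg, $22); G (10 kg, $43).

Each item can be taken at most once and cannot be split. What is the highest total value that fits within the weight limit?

$123

Check high-value combinations within 21 kg:
- B+C+F: weight 9+5+6=20, value 69+32+22=123
- B+D: weight 9+9=18, value 69+50=119
- B+G: weight 9+10=19, value 69+43=112
Best: $123.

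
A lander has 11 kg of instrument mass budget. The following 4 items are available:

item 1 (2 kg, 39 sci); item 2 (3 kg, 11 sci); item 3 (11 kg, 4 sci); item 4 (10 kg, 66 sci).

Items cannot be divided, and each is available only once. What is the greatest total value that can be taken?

66 sci

This is a 0/1 knapsack; check combinations near the capacity.
- item 4: mass 10, value 66
- item 1+item 2: mass 2+3=5, value 39+11=50
- item 1: mass 2, value 39
- item 2: mass 3, value 11
Best: 66 sci.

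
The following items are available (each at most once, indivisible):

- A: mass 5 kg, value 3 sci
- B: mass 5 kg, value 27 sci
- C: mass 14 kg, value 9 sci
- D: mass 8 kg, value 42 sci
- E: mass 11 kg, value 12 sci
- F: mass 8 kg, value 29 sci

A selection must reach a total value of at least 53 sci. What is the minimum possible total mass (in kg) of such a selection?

13

Subsets with value ≥ 53, sorted by total mass:
- B+D: mass 13, value 69
- B+F: mass 13, value 56
- D+F: mass 16, value 71
- A+B+D: mass 18, value 72
Minimum mass: 13 kg.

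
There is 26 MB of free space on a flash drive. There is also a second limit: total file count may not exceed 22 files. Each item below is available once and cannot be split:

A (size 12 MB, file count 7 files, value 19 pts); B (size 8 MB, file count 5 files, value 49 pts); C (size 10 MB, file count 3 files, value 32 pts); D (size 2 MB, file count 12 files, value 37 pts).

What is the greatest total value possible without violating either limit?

118 pts

Feasible sets respecting both limits:
- B+C+D: size 20, file count 20, value 118
- A+C+D: size 24, file count 22, value 88
- B+D: size 10, file count 17, value 86
- B+C: size 18, file count 8, value 81
Best: 118 pts.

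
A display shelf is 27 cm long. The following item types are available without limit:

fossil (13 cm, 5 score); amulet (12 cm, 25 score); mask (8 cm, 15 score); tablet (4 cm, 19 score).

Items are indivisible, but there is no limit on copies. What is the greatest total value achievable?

114 score

Best value-per-unit is tablet at 19/4, and filling with it alone uses length 6×4=24. No mix of the others beats 6×19 = 114.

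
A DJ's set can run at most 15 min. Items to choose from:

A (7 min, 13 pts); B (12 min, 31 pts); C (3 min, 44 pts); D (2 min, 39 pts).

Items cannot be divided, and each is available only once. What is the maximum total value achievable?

96 pts

Check high-value combinations within 15 min:
- A+C+D: duration 7+3+2=12, value 13+44+39=96
- C+D: duration 3+2=5, value 44+39=83
- B+C: duration 12+3=15, value 31+44=75
- B+D: duration 12+2=14, value 31+39=70
Best: 96 pts.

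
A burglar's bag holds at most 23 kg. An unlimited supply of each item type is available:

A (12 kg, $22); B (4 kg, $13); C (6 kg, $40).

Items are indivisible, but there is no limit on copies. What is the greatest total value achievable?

Best value-per-unit is C at 40/6; filling with it alone gives 3×40 = 120.
Optimal mix: 1×B + 3×C → weight 22, value 133.

$133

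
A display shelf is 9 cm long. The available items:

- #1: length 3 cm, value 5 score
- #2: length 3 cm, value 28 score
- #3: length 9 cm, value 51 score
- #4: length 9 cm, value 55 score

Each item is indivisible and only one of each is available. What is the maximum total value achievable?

55 score

Check high-value combinations within 9 cm:
- #4: length 9, value 55
- #3: length 9, value 51
- #1+#2: length 3+3=6, value 5+28=33
- #2: length 3, value 28
Best: 55 score.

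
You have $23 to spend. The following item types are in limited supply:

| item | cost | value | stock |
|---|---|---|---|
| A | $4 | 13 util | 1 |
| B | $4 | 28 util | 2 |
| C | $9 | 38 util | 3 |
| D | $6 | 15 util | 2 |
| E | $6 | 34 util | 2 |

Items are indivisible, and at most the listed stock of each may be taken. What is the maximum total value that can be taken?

128 util

Best selections within cost 23 and stock limits:
- 2×B + 1×C + 1×E: cost 23, value 128
- 2×B + 2×E: cost 20, value 124
- 1×A + 1×B + 1×C + 1×E: cost 23, value 113
Best: 128 util.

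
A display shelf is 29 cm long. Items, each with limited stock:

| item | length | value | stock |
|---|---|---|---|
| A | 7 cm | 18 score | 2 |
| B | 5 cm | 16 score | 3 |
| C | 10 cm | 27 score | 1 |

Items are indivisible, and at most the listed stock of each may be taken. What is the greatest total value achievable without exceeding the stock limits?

Best selections within length 29 and stock limits:
- 2×A + 3×B: length 29, value 84
- 2×A + 1×B + 1×C: length 29, value 79
Best: 84 score.

84 score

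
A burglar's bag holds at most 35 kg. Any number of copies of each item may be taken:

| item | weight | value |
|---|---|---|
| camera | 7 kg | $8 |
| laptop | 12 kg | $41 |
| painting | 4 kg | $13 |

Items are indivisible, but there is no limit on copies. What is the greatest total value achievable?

Best value-per-unit is laptop at 41/12; filling with it alone gives 2×41 = 82.
Optimal mix: 2×laptop + 2×painting → weight 32, value 108.

$108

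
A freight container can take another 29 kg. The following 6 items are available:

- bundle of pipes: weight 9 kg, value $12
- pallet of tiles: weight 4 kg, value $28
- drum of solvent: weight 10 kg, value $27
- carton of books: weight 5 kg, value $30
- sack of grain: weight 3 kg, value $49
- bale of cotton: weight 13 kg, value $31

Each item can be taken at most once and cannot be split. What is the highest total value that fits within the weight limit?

This is a 0/1 knapsack; check combinations near the capacity.
- pallet of tiles+carton of books+sack of grain+bale of cotton: weight 4+5+3+13=25, value 28+30+49+31=138
- pallet of tiles+drum of solvent+carton of books+sack of grain: weight 4+10+5+3=22, value 28+27+30+49=134
- bundle of pipes+pallet of tiles+sack of grain+bale of cotton: weight 9+4+3+13=29, value 12+28+49+31=120
- bundle of pipes+pallet of tiles+carton of books+sack of grain: weight 9+4+5+3=21, value 12+28+30+49=119
Best: $138.

$138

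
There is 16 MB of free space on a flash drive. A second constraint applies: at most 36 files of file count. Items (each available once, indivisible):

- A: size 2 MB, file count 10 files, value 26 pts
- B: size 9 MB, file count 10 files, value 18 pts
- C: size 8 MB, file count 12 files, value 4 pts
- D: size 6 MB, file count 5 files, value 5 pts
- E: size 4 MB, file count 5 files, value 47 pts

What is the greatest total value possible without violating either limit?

91 pts

Feasible sets respecting both limits:
- A+B+E: size 15, file count 25, value 91
- A+D+E: size 12, file count 20, value 78
- A+C+E: size 14, file count 27, value 77
Best: 91 pts.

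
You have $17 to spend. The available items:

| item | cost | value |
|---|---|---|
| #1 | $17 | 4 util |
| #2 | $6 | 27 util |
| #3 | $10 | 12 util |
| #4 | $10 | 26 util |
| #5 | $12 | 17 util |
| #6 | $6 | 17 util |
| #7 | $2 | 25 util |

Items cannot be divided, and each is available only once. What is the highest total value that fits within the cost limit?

This is a 0/1 knapsack; check combinations near the capacity.
- #2+#6+#7: cost 6+6+2=14, value 27+17+25=69
- #2+#4: cost 6+10=16, value 27+26=53
- #2+#7: cost 6+2=8, value 27+25=52
- #4+#7: cost 10+2=12, value 26+25=51
- #2+#6: cost 6+6=12, value 27+17=44
Best: 69 util.

69 util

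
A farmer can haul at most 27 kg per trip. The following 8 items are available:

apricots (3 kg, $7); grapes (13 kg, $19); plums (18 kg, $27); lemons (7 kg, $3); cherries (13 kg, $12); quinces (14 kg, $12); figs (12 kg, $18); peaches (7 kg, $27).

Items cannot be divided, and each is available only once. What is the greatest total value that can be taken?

This is a 0/1 knapsack; check combinations near the capacity.
- plums+peaches: weight 18+7=25, value 27+27=54
- apricots+grapes+peaches: weight 3+13+7=23, value 7+19+27=53
- apricots+figs+peaches: weight 3+12+7=22, value 7+18+27=52
Best: $54.

$54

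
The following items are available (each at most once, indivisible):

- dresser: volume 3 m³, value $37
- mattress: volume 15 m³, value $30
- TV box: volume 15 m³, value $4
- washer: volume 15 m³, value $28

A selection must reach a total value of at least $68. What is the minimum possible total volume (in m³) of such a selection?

Subsets with value ≥ 68, sorted by total volume:
- dresser+mattress+washer: volume 33, value 95
- dresser+mattress+TV box: volume 33, value 71
Minimum volume: 33 m³.

33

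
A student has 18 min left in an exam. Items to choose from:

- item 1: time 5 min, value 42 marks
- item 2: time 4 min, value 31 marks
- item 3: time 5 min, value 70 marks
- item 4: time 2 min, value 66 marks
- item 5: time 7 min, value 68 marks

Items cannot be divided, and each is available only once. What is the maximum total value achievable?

235 marks

Check high-value combinations within 18 min:
- item 2+item 3+item 4+item 5: time 4+5+2+7=18, value 31+70+66+68=235
- item 1+item 2+item 3+item 4: time 5+4+5+2=16, value 42+31+70+66=209
- item 1+item 2+item 4+item 5: time 5+4+2+7=18, value 42+31+66+68=207
- item 3+item 4+item 5: time 5+2+7=14, value 70+66+68=204
Best: 235 marks.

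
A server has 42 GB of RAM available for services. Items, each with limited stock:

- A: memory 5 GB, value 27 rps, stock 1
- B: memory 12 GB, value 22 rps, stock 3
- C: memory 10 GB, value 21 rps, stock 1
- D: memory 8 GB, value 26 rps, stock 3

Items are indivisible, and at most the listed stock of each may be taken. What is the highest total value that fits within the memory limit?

127 rps

Top feasible selections:
- 1×A + 1×B + 3×D: memory 41, value 127
- 1×A + 1×C + 3×D: memory 39, value 126
Best: 127 rps.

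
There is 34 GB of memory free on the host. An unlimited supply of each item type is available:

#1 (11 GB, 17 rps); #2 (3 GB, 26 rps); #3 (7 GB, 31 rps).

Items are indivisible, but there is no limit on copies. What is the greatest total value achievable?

286 rps

Best value-per-unit is #2 at 26/3, and filling with it alone uses memory 11×3=33. No mix of the others beats 11×26 = 286.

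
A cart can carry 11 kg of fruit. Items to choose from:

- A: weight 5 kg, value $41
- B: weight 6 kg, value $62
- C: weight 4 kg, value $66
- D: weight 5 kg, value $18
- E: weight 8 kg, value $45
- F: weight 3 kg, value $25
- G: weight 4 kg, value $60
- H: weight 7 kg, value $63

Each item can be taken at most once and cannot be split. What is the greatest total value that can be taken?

Check high-value combinations within 11 kg:
- C+F+G: weight 4+3+4=11, value 66+25+60=151
- C+H: weight 4+7=11, value 66+63=129
- B+C: weight 6+4=10, value 62+66=128
- C+G: weight 4+4=8, value 66+60=126
Best: $151.

$151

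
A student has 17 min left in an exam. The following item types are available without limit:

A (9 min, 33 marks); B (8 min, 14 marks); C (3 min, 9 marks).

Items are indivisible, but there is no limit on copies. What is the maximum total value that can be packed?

Best value-per-unit is A at 33/9; filling with it alone gives 1×33 = 33.
Optimal mix: 1×A + 2×C → time 15, value 51.

51 marks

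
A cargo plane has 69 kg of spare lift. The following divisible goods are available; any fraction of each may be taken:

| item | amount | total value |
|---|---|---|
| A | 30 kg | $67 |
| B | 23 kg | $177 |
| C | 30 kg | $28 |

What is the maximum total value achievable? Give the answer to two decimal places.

Take in order of value per unit:
- B (177/23 per unit): all 23 → value 177, running total 177.00
- A (67/30 per unit): all 30 → value 67, running total 244.00
- C (28/30 per unit): 16 of 30 → value 16×28/30 = 14.9333, running total 258.93
Total 258.93.

258.93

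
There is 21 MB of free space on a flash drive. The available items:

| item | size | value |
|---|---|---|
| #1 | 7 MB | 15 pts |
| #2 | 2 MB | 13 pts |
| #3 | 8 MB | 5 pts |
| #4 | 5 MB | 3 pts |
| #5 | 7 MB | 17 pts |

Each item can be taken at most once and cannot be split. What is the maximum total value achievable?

48 pts

Check high-value combinations within 21 MB:
- #1+#2+#4+#5: size 7+2+5+7=21, value 15+13+3+17=48
- #1+#2+#5: size 7+2+7=16, value 15+13+17=45
- #2+#3+#5: size 2+8+7=17, value 13+5+17=35
- #1+#4+#5: size 7+5+7=19, value 15+3+17=35
Best: 48 pts.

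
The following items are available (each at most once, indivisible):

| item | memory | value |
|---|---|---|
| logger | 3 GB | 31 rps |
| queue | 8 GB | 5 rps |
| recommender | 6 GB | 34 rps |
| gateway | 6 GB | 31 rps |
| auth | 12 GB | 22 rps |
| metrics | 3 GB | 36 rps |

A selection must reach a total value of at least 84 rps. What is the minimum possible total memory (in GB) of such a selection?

Subsets with value ≥ 84, sorted by total memory:
- logger+recommender+metrics: memory 12, value 101
- logger+gateway+metrics: memory 12, value 98
- recommender+gateway+metrics: memory 15, value 101
- logger+recommender+gateway: memory 15, value 96
Minimum memory: 12 GB.

12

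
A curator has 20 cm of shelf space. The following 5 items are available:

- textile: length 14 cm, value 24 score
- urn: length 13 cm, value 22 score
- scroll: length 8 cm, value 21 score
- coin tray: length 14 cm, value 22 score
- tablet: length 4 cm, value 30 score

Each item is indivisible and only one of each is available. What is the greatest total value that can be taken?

54 score

This is a 0/1 knapsack; check combinations near the capacity.
- textile+tablet: length 14+4=18, value 24+30=54
- urn+tablet: length 13+4=17, value 22+30=52
- coin tray+tablet: length 14+4=18, value 22+30=52
Best: 54 score.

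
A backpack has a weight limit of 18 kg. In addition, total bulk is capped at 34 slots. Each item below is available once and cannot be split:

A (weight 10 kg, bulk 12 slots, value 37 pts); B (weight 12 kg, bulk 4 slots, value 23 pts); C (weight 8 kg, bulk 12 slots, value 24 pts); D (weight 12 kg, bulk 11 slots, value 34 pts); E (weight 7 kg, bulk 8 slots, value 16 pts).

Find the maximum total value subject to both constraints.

61 pts

Feasible sets respecting both limits:
- A+C: weight 18, bulk 24, value 61
- A+E: weight 17, bulk 20, value 53
- C+E: weight 15, bulk 20, value 40
Best: 61 pts.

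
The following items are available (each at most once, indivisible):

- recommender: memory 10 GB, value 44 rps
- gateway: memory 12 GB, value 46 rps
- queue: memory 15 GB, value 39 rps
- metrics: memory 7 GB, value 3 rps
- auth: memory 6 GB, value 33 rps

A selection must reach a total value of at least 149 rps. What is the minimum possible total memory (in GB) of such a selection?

43

Subsets with value ≥ 149, sorted by total memory:
- recommender+gateway+queue+auth: memory 43, value 162
- recommender+gateway+queue+metrics+auth: memory 50, value 165
Minimum memory: 43 GB.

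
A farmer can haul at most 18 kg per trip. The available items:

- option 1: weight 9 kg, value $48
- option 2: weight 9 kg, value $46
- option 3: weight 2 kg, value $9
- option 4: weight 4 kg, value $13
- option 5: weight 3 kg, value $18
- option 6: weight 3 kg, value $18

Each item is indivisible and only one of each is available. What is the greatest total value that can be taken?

Check high-value combinations within 18 kg:
- option 1+option 2: weight 9+9=18, value 48+46=94
- option 1+option 3+option 5+option 6: weight 9+2+3+3=17, value 48+9+18+18=93
- option 2+option 3+option 5+option 6: weight 9+2+3+3=17, value 46+9+18+18=91
- option 1+option 3+option 4+option 5: weight 9+2+4+3=18, value 48+9+13+18=88
Best: $94.

$94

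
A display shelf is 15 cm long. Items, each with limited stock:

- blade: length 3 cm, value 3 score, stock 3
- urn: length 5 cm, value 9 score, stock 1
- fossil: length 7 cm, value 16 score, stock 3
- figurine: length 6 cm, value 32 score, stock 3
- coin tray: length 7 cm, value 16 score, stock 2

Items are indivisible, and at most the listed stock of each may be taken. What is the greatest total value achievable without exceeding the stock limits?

67 score

Best selections within length 15 and stock limits:
- 1×blade + 2×figurine: length 15, value 67
- 2×figurine: length 12, value 64
- 1×figurine + 1×coin tray: length 13, value 48
- 1×fossil + 1×figurine: length 13, value 48
Best: 67 score.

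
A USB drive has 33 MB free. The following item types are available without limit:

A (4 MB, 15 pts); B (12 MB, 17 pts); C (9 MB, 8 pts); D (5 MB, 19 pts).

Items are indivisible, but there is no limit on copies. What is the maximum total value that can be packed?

125 pts

Best value-per-unit is D at 19/5; filling with it alone gives 6×19 = 114.
Optimal mix: 2×A + 5×D → size 33, value 125.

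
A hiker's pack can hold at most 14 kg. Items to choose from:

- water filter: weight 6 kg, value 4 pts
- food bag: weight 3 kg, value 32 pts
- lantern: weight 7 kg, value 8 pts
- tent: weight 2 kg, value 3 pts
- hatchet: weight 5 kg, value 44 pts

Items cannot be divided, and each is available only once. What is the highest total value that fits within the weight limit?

80 pts

Check high-value combinations within 14 kg:
- water filter+food bag+hatchet: weight 6+3+5=14, value 4+32+44=80
- food bag+tent+hatchet: weight 3+2+5=10, value 32+3+44=79
- food bag+hatchet: weight 3+5=8, value 32+44=76
- lantern+tent+hatchet: weight 7+2+5=14, value 8+3+44=55
- lantern+hatchet: weight 7+5=12, value 8+44=52
Best: 80 pts.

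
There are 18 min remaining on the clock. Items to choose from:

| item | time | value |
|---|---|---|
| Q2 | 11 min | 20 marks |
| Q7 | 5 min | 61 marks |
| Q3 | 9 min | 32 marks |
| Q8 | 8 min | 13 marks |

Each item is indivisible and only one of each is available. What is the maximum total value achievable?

93 marks

Check high-value combinations within 18 min:
- Q7+Q3: time 5+9=14, value 61+32=93
- Q2+Q7: time 11+5=16, value 20+61=81
- Q7+Q8: time 5+8=13, value 61+13=74
- Q7: time 5, value 61
Best: 93 marks.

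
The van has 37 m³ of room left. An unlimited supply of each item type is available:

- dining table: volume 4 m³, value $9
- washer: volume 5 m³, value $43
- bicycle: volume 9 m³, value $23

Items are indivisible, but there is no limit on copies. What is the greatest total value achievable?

Best value-per-unit is washer at 43/5, and filling with it alone uses volume 7×5=35. No mix of the others beats 7×43 = 301.

$301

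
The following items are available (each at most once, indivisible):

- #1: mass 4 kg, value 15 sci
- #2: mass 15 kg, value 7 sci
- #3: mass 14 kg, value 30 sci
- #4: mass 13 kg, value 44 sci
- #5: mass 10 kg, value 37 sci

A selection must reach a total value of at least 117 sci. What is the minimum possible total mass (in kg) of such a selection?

41

Subsets with value ≥ 117, sorted by total mass:
- #1+#3+#4+#5: mass 41, value 126
- #2+#3+#4+#5: mass 52, value 118
- #1+#2+#3+#4+#5: mass 56, value 133
Minimum mass: 41 kg.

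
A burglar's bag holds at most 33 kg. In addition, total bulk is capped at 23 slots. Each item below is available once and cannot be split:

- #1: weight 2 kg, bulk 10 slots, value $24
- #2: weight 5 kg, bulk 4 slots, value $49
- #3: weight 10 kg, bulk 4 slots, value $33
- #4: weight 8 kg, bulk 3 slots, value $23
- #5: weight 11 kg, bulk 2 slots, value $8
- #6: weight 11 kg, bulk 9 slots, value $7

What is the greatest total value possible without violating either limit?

$129

Feasible sets respecting both limits:
- #1+#2+#3+#4: weight 25, bulk 21, value 129
- #1+#2+#3+#5: weight 28, bulk 20, value 114
- #1+#2+#3: weight 17, bulk 18, value 106
- #2+#3+#4: weight 23, bulk 11, value 105
Best: $129.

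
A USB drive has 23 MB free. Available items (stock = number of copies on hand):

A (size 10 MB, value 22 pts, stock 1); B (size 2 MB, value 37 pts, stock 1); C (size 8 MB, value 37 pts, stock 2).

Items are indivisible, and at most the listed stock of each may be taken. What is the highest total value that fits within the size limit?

Top feasible selections:
- 1×B + 2×C: size 18, value 111
- 1×A + 1×B + 1×C: size 20, value 96
- 1×B + 1×C: size 10, value 74
Best: 111 pts.

111 pts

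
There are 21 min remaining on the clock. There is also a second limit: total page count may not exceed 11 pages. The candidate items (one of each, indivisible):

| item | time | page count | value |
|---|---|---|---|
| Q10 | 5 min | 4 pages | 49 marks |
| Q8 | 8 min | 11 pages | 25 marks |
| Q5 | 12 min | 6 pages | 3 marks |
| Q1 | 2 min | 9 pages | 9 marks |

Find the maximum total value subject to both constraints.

52 marks

Feasible sets respecting both limits:
- Q10+Q5: time 17, page count 10, value 52
- Q10: time 5, page count 4, value 49
- Q8: time 8, page count 11, value 25
- Q1: time 2, page count 9, value 9
Best: 52 marks.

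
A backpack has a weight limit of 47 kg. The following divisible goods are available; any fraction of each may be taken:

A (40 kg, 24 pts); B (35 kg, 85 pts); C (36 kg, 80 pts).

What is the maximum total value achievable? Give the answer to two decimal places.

Take in order of value per unit:
- B (85/35 per unit): all 35 → value 85, running total 85.00
- C (80/36 per unit): 12 of 36 → value 12×80/36 = 26.6667, running total 111.67
Total 111.67.

111.67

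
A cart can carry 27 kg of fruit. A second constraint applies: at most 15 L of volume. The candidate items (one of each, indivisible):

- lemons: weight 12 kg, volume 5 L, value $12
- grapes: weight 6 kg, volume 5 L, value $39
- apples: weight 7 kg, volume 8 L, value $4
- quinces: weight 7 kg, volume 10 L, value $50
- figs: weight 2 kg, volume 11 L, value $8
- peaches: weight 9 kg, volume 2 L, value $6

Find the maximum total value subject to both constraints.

$89

Feasible sets respecting both limits:
- grapes+quinces: weight 13, volume 15, value 89
- lemons+quinces: weight 19, volume 15, value 62
- lemons+grapes+peaches: weight 27, volume 12, value 57
Best: $89.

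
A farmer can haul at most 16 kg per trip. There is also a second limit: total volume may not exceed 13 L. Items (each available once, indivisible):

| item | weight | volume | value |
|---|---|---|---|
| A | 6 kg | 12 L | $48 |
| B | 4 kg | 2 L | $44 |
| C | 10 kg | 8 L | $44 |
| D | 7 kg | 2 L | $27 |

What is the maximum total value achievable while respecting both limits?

$88

Feasible sets respecting both limits:
- B+C: weight 14, volume 10, value 88
- B+D: weight 11, volume 4, value 71
- A: weight 6, volume 12, value 48
- B: weight 4, volume 2, value 44
Best: $88.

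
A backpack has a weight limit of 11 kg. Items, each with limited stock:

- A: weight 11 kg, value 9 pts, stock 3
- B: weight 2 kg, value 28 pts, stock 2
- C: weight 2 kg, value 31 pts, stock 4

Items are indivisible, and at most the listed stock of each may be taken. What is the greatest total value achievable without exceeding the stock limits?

152 pts

Best selections within weight 11 and stock limits:
- 1×B + 4×C: weight 10, value 152
- 2×B + 3×C: weight 10, value 149
- 4×C: weight 8, value 124
Best: 152 pts.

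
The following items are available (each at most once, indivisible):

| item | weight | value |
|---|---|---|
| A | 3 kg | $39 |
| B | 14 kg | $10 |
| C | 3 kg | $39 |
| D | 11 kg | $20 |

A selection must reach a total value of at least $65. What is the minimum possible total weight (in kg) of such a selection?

6

Subsets with value ≥ 65, sorted by total weight:
- A+C: weight 6, value 78
- A+C+D: weight 17, value 98
- A+B+C: weight 20, value 88
Minimum weight: 6 kg.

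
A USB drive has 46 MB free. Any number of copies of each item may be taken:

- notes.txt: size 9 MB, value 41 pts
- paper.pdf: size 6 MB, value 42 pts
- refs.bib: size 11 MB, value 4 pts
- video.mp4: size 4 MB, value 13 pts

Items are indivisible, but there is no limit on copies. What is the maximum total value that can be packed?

307 pts

Best value-per-unit is paper.pdf at 42/6; filling with it alone gives 7×42 = 294.
Optimal mix: 7×paper.pdf + 1×video.mp4 → size 46, value 307.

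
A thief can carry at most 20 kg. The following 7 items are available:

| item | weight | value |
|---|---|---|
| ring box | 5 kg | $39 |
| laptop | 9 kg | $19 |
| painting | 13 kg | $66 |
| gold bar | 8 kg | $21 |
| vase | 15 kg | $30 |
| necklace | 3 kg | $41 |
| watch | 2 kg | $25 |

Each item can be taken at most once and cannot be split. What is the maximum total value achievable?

$132

Check high-value combinations within 20 kg:
- painting+necklace+watch: weight 13+3+2=18, value 66+41+25=132
- ring box+painting+watch: weight 5+13+2=20, value 39+66+25=130
- ring box+gold bar+necklace+watch: weight 5+8+3+2=18, value 39+21+41+25=126
- ring box+laptop+necklace+watch: weight 5+9+3+2=19, value 39+19+41+25=124
Best: $132.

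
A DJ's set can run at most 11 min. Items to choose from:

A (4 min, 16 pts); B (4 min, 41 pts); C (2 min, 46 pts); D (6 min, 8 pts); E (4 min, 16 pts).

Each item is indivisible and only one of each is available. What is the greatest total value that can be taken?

103 pts

Check high-value combinations within 11 min:
- A+B+C: duration 4+4+2=10, value 16+41+46=103
- B+C+E: duration 4+2+4=10, value 41+46+16=103
- B+C: duration 4+2=6, value 41+46=87
- A+C+E: duration 4+2+4=10, value 16+46+16=78
- A+C: duration 4+2=6, value 16+46=62
Best: 103 pts.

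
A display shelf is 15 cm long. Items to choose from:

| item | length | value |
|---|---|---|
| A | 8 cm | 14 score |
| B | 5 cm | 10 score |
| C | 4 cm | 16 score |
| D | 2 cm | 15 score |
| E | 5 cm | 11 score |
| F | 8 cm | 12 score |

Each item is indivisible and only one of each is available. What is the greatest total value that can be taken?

45 score

This is a 0/1 knapsack; check combinations near the capacity.
- A+C+D: length 8+4+2=14, value 14+16+15=45
- C+D+F: length 4+2+8=14, value 16+15+12=43
- C+D+E: length 4+2+5=11, value 16+15+11=42
- B+C+D: length 5+4+2=11, value 10+16+15=41
- A+D+E: length 8+2+5=15, value 14+15+11=40
Best: 45 score.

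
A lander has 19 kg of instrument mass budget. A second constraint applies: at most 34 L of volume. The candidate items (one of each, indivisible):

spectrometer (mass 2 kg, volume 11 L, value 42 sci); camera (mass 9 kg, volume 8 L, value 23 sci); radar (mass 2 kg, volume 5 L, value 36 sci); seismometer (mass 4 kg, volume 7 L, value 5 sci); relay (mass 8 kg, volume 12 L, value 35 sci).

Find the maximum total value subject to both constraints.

113 sci

Feasible sets respecting both limits:
- spectrometer+radar+relay: mass 12, volume 28, value 113
- spectrometer+camera+radar+seismometer: mass 17, volume 31, value 106
- spectrometer+camera+radar: mass 13, volume 24, value 101
Best: 113 sci.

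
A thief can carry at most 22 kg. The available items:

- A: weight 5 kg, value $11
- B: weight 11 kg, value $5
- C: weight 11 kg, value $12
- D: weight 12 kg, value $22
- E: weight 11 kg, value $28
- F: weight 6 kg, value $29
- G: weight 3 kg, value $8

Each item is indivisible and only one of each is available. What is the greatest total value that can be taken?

$68

Check high-value combinations within 22 kg:
- A+E+F: weight 5+11+6=22, value 11+28+29=68
- E+F+G: weight 11+6+3=20, value 28+29+8=65
- D+F+G: weight 12+6+3=21, value 22+29+8=59
Best: $68.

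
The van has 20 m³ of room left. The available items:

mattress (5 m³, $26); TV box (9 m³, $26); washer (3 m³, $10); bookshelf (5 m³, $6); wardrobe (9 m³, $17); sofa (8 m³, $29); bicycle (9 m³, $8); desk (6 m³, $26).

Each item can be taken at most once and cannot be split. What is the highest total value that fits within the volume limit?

$81

Check high-value combinations within 20 m³:
- mattress+sofa+desk: volume 5+8+6=19, value 26+29+26=81
- mattress+TV box+desk: volume 5+9+6=20, value 26+26+26=78
- mattress+wardrobe+desk: volume 5+9+6=20, value 26+17+26=69
- mattress+washer+bookshelf+desk: volume 5+3+5+6=19, value 26+10+6+26=68
- mattress+washer+sofa: volume 5+3+8=16, value 26+10+29=65
Best: $81.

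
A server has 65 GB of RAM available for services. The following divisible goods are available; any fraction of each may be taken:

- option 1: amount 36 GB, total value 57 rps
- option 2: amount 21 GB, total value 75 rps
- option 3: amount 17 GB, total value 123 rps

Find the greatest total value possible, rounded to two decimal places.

Take in order of value per unit:
- option 3 (123/17 per unit): all 17 → value 123, running total 123.00
- option 2 (75/21 per unit): all 21 → value 75, running total 198.00
- option 1 (57/36 per unit): 27 of 36 → value 27×57/36 = 42.7500, running total 240.75
Total 240.75.

240.75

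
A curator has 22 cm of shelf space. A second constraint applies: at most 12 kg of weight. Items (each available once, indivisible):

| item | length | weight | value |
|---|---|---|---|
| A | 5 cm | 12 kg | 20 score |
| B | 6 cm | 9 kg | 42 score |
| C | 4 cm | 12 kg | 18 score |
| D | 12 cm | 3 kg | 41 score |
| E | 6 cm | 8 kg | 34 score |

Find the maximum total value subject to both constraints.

83 score

Feasible sets respecting both limits:
- B+D: length 18, weight 12, value 83
- D+E: length 18, weight 11, value 75
- B: length 6, weight 9, value 42
- D: length 12, weight 3, value 41
Best: 83 score.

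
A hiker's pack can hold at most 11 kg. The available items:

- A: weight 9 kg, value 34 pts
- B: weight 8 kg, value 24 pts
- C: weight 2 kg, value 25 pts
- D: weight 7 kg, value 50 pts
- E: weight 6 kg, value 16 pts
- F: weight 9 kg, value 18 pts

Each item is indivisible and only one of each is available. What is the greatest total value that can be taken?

This is a 0/1 knapsack; check combinations near the capacity.
- C+D: weight 2+7=9, value 25+50=75
- A+C: weight 9+2=11, value 34+25=59
- D: weight 7, value 50
Best: 75 pts.

75 pts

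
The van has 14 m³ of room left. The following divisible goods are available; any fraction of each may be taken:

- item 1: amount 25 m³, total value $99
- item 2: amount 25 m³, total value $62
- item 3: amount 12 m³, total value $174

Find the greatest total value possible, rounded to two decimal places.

Take in order of value per unit:
- item 3 (174/12 per unit): all 12 → value 174, running total 174.00
- item 1 (99/25 per unit): 2 of 25 → value 2×99/25 = 7.9200, running total 181.92
Total 181.92.

181.92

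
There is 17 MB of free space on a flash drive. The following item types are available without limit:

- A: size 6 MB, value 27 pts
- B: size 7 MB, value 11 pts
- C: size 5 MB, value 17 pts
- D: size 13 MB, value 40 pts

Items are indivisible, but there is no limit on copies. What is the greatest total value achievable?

Best value-per-unit is A at 27/6; filling with it alone gives 2×27 = 54.
Optimal mix: 2×A + 1×C → size 17, value 71.

71 pts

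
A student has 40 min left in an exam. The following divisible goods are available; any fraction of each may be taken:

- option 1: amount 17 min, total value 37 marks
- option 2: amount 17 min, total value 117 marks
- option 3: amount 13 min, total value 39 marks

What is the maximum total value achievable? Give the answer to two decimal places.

Take in order of value per unit:
- option 2 (117/17 per unit): all 17 → value 117, running total 117.00
- option 3 (39/13 per unit): all 13 → value 39, running total 156.00
- option 1 (37/17 per unit): 10 of 17 → value 10×37/17 = 21.7647, running total 177.76
Total 177.76.

177.76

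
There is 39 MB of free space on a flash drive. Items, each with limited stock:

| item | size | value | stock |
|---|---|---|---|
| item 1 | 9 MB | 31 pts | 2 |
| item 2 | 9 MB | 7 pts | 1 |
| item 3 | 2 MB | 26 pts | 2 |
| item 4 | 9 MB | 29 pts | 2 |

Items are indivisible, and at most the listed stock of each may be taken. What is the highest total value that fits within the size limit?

Best selections within size 39 and stock limits:
- 2×item 1 + 1×item 3 + 2×item 4: size 38, value 146
- 2×item 1 + 2×item 3 + 1×item 4: size 31, value 143
Best: 146 pts.

146 pts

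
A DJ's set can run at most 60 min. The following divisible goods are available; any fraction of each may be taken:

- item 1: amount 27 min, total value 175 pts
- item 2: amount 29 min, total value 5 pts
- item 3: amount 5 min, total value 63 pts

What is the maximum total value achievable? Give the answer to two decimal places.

242.83

Take in order of value per unit:
- item 3 (63/5 per unit): all 5 → value 63, running total 63.00
- item 1 (175/27 per unit): all 27 → value 175, running total 238.00
- item 2 (5/29 per unit): 28 of 29 → value 28×5/29 = 4.8276, running total 242.83
Total 242.83.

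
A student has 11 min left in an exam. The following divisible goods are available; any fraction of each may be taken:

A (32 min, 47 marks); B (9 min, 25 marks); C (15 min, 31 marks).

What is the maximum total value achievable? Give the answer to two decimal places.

Take in order of value per unit:
- B (25/9 per unit): all 9 → value 25, running total 25.00
- C (31/15 per unit): 2 of 15 → value 2×31/15 = 4.1333, running total 29.13
Total 29.13.

29.13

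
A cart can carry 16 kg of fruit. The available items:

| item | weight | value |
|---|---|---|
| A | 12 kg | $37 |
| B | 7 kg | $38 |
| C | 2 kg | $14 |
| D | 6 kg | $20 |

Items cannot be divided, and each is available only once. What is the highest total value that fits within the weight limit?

Check high-value combinations within 16 kg:
- B+C+D: weight 7+2+6=15, value 38+14+20=72
- B+D: weight 7+6=13, value 38+20=58
- B+C: weight 7+2=9, value 38+14=52
- A+C: weight 12+2=14, value 37+14=51
- B: weight 7, value 38
Best: $72.

$72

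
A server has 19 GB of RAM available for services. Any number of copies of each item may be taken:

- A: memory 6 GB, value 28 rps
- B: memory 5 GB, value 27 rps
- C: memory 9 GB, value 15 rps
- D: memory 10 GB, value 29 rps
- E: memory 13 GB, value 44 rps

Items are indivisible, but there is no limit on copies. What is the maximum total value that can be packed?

84 rps

Best value-per-unit is B at 27/5; filling with it alone gives 3×27 = 81.
Optimal mix: 3×A → memory 18, value 84.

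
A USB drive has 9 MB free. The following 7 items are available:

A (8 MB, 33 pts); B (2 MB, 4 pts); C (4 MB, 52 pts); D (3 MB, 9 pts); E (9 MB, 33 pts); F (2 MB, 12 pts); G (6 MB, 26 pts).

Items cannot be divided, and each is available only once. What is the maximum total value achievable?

73 pts

Check high-value combinations within 9 MB:
- C+D+F: size 4+3+2=9, value 52+9+12=73
- B+C+F: size 2+4+2=8, value 4+52+12=68
- B+C+D: size 2+4+3=9, value 4+52+9=65
Best: 73 pts.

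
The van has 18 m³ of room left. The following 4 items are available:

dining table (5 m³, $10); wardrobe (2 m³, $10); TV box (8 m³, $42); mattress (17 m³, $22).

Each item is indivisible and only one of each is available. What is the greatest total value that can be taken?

$62

This is a 0/1 knapsack; check combinations near the capacity.
- dining table+wardrobe+TV box: volume 5+2+8=15, value 10+10+42=62
- wardrobe+TV box: volume 2+8=10, value 10+42=52
- dining table+TV box: volume 5+8=13, value 10+42=52
Best: $62.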